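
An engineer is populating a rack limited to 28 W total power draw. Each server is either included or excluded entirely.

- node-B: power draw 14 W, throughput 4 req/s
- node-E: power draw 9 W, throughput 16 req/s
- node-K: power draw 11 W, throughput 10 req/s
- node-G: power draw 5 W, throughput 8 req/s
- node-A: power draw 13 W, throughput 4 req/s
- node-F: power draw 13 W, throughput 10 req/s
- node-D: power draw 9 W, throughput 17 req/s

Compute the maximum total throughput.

41

Allowing fractional choices, the relaxed optimum would be about 45.5, but servers are indivisible.
node-G + node-F + node-D: power draw 5 + 13 + 9 = 27 ≤ 28, throughput 8 + 10 + 17 = 35.
node-K + node-G + node-D: power draw 11 + 5 + 9 = 25 ≤ 28, throughput 10 + 8 + 17 = 35.
node-E + node-G + node-D: power draw 9 + 5 + 9 = 23 ≤ 28, throughput 16 + 8 + 17 = 41.
Best is node-E, node-G, and node-D with total throughput 41.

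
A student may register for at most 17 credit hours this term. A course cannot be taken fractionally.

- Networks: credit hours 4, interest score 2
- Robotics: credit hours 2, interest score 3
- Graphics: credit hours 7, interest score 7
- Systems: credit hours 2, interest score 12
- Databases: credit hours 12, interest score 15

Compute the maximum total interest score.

This is a 0-1 knapsack instance.
Allowing fractional choices, the relaxed optimum would be about 31.0, but courses are indivisible.
Systems + Databases: credit hours 2 + 12 = 14 ≤ 17, interest score 12 + 15 = 27.
Robotics + Systems + Databases: credit hours 2 + 2 + 12 = 16 ≤ 17, interest score 3 + 12 + 15 = 30.
Networks + Robotics + Graphics + Systems: credit hours 4 + 2 + 7 + 2 = 15 ≤ 17, interest score 2 + 3 + 7 + 12 = 24.
Best is Robotics, Systems, and Databases with total interest score 30.

30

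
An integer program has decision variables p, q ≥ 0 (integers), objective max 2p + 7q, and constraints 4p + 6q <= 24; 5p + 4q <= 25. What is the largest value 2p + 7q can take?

28

(p,q)=(0,4) is feasible, giving 28.
(p,q)=(1,3) is feasible, giving 23.
(p,q)=(0,3) is feasible, giving 21.
Maximum is 28 at (p,q)=(0,4).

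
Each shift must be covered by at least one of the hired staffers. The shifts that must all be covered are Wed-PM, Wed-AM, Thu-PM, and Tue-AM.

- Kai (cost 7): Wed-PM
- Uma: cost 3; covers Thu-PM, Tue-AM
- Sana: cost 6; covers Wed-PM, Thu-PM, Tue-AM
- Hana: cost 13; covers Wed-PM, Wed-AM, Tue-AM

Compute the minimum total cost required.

The greedy cost-per-new-shift heuristic would pick Uma, Sana, and Hana for 22, but a cheaper cover exists.
Choose Uma and Hana: together they cover Wed-PM, Wed-AM, Thu-PM, Tue-AM — every shift.
Total cost: 3 + 13 = 16.
No cover costs less than 16.

16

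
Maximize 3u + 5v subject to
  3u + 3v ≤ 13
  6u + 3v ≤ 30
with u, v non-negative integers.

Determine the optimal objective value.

20

The continuous relaxation peaks at (0, 4.33) with value 21.67; rounding to a feasible lattice point costs some objective.
(u,v)=(0,4) is feasible, giving 20.
(u,v)=(1,3) is feasible, giving 18.
(u,v)=(0,3) is feasible, giving 15.
Maximum is 20 at (u,v)=(0,4).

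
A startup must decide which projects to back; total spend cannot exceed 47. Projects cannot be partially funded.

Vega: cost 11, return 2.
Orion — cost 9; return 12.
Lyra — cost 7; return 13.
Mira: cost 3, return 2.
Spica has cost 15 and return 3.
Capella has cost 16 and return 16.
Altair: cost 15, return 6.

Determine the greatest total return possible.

This is a 0-1 knapsack instance.
Allowing fractional choices, the relaxed optimum would be about 47.8, but projects are indivisible.
Vega + Orion + Lyra + Mira + Capella: cost 11 + 9 + 7 + 3 + 16 = 46 ≤ 47, return 2 + 12 + 13 + 2 + 16 = 45.
Orion + Lyra + Capella + Altair: cost 9 + 7 + 16 + 15 = 47 ≤ 47, return 12 + 13 + 16 + 6 = 47.
Orion + Lyra + Spica + Capella: cost 9 + 7 + 15 + 16 = 47 ≤ 47, return 12 + 13 + 3 + 16 = 44.
Best is Orion, Lyra, Capella, and Altair with total return 47.

47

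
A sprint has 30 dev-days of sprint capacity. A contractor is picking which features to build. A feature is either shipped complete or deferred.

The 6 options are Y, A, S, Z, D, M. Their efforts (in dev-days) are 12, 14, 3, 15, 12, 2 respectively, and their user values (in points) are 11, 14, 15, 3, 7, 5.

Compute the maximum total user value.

Treat it as a binary knapsack problem.
Take Y, A, and S: effort 12 + 14 + 3 = 29 ≤ 30, user value 11 + 14 + 15 = 40.
No other feasible combination does better.

40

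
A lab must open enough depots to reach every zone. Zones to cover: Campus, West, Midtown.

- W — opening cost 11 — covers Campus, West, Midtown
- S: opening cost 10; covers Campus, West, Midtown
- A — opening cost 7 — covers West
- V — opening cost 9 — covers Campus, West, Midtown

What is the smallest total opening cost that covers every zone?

9

V alone covers Campus, West, Midtown — every zone.
Total opening cost: 9.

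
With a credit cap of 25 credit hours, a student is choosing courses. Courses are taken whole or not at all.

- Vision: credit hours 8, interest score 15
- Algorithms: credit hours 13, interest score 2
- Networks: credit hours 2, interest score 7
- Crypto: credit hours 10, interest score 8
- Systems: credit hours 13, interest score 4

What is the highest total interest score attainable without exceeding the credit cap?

Take Vision, Networks, and Crypto: credit hours 8 + 2 + 10 = 20 ≤ 25, interest score 15 + 7 + 8 = 30.
No other feasible combination does better.

30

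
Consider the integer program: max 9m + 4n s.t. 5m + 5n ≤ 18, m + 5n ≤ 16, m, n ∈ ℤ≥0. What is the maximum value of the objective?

27

The continuous relaxation peaks at (3.6, 0) with value 32.40; rounding to a feasible lattice point costs some objective.
(m,n)=(3,0): 5·3+5·0=15≤18, 1·3+5·0=3≤16, objective 27.
(m,n)=(2,1): 5·2+5·1=15≤18, 1·2+5·1=7≤16, objective 22.
(m,n)=(2,0): 5·2+5·0=10≤18, 1·2+5·0=2≤16, objective 18.
The best lattice point is (3,0), giving 27.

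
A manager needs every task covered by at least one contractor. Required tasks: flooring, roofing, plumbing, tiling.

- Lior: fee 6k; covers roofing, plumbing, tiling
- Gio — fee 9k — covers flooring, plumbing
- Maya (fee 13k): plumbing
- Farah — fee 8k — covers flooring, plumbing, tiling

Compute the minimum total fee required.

Choose Lior and Farah: together they cover flooring, roofing, plumbing, tiling — every task.
Total fee: 6 + 8 = 14.
No cover costs less than 14.

14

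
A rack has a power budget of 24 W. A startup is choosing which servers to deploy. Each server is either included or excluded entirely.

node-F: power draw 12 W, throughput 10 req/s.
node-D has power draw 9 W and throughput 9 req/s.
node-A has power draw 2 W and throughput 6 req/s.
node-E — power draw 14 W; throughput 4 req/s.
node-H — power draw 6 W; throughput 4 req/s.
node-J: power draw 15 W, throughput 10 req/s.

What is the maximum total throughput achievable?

25

Take node-F, node-D, and node-A: power draw 12 + 9 + 2 = 23 ≤ 24, throughput 10 + 9 + 6 = 25.
No other feasible combination does better.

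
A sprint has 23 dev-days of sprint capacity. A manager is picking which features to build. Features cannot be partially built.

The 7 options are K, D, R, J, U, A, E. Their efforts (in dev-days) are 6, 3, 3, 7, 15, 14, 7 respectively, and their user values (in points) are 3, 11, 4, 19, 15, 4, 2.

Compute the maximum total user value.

37

Take K, D, R, and J: effort 6 + 3 + 3 + 7 = 19 ≤ 23, user value 3 + 11 + 4 + 19 = 37.
No other feasible combination does better.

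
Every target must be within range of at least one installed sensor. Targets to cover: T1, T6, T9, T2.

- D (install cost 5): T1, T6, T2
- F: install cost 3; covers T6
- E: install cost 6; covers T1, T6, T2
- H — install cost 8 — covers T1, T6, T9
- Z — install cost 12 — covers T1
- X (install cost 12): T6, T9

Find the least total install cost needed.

Choose D and H: together they cover T1, T6, T9, T2 — every target.
Total install cost: 5 + 8 = 13.
No cover costs less than 13.

13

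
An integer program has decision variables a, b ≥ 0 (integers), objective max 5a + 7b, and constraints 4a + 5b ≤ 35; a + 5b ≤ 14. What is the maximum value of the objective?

(a,b)=(7,1) is feasible, giving 42.
(a,b)=(8,0) is feasible, giving 40.
No feasible integer point exceeds 42.

42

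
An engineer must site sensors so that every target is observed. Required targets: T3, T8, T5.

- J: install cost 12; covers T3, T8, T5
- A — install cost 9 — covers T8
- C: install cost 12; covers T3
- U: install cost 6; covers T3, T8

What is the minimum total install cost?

12

This is a weighted set-cover instance.
The greedy cost-per-new-target heuristic would pick U and J for 18, but a cheaper cover exists.
J alone covers T3, T8, T5 — every target.
Total install cost: 12.
No cover costs less than 12.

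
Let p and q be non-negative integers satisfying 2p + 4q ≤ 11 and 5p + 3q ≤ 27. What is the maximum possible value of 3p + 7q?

17

The continuous relaxation peaks at (0, 2.75) with value 19.25; rounding to a feasible lattice point costs some objective.
(p,q)=(1,2): 2·1+4·2=10≤11, 5·1+3·2=11≤27, objective 17.
(p,q)=(0,2): 2·0+4·2=8≤11, 5·0+3·2=6≤27, objective 14.
(p,q)=(2,1): 2·2+4·1=8≤11, 5·2+3·1=13≤27, objective 13.
The best lattice point is (1,2), giving 17.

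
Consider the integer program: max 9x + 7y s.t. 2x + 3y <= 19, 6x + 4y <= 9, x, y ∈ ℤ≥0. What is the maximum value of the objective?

(x,y)=(0,2) is feasible, giving 14.
(x,y)=(0,1) is feasible, giving 7.
Maximum is 14 at (x,y)=(0,2).

14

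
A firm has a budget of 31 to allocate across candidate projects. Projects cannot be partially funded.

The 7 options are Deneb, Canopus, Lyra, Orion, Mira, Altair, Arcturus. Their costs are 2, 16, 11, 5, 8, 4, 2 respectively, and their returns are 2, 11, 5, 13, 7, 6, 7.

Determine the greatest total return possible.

Lyra + Orion + Mira + Altair + Arcturus: cost 11 + 5 + 8 + 4 + 2 = 30 ≤ 31, return 5 + 13 + 7 + 6 + 7 = 38.
Canopus + Orion + Mira + Arcturus: cost 16 + 5 + 8 + 2 = 31 ≤ 31, return 11 + 13 + 7 + 7 = 38.
Deneb + Canopus + Orion + Altair + Arcturus: cost 2 + 16 + 5 + 4 + 2 = 29 ≤ 31, return 2 + 11 + 13 + 6 + 7 = 39.
Best is Deneb, Canopus, Orion, Altair, and Arcturus with total return 39.

39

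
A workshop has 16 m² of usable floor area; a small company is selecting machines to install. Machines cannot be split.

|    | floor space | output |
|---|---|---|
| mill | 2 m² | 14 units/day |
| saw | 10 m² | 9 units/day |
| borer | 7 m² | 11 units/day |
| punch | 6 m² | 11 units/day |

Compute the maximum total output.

This is an integer program with binary decision variables.
mill + punch: floor space 2 + 6 = 8 ≤ 16, output 14 + 11 = 25.
mill + borer + punch: floor space 2 + 7 + 6 = 15 ≤ 16, output 14 + 11 + 11 = 36.
mill + borer: floor space 2 + 7 = 9 ≤ 16, output 14 + 11 = 25.
Best is mill, borer, and punch with total output 36.

36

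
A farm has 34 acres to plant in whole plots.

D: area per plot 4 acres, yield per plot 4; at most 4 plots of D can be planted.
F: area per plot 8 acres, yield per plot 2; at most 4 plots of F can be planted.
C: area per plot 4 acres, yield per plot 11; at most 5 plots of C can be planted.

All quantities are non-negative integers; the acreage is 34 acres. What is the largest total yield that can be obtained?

This is a bounded integer knapsack.
Take 3×D and 5×C: area 32 ≤ 34, yield 3·4 + 5·11 = 67.
C has the best ratio (11/4) and is taken to its limit of 5; remaining capacity is filled optimally with the others.

67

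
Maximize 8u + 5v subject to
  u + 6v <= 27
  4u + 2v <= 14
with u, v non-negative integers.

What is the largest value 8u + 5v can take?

The continuous relaxation peaks at (1.36, 4.27) with value 32.27; rounding to a feasible lattice point costs some objective.
(u,v)=(2,3): 1·2+6·3=20≤27, 4·2+2·3=14≤14, objective 31.
(u,v)=(1,4): 1·1+6·4=25≤27, 4·1+2·4=12≤14, objective 28.
(u,v)=(2,2): 1·2+6·2=14≤27, 4·2+2·2=12≤14, objective 26.
Maximum is 31 at (u,v)=(2,3).

31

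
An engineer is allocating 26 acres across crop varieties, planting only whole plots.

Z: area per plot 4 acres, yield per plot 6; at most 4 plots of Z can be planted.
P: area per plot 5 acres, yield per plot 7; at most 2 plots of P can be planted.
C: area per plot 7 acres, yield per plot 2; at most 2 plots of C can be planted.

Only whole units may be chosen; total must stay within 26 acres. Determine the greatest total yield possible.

38

Z has the best ratio (6/4); taking only Z gives at most 4×6 = 24 (stopped by the supply cap of 4).
Mixing does better — 4×Z and 2×P: area 26 ≤ 26, yield 4·6 + 2·7 = 38.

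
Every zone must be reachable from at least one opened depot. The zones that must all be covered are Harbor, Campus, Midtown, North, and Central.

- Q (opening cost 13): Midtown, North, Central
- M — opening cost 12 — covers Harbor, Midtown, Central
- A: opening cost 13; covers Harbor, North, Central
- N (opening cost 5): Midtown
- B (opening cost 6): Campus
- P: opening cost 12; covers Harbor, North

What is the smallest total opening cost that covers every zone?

24

The greedy cost-per-new-zone heuristic would pick M, B, and P for 30, but a cheaper cover exists.
Choose A, N, and B: together they cover Harbor, Campus, Midtown, North, Central — every zone.
Total opening cost: 13 + 5 + 6 = 24.
No cover costs less than 24.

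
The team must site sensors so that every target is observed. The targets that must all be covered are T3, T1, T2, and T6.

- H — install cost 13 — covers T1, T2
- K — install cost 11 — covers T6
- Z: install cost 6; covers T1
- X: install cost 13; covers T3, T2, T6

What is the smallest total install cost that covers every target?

19

This is an integer covering problem.
Choose Z and X: together they cover T3, T1, T2, T6 — every target.
Total install cost: 6 + 13 = 19.
No cover costs less than 19.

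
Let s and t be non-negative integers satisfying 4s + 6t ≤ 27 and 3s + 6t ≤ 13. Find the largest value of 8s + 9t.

32

(s,t)=(4,0): 4·4+6·0=16≤27, 3·4+6·0=12≤13, objective 32.
(s,t)=(3,0): 4·3+6·0=12≤27, 3·3+6·0=9≤13, objective 24.
No feasible integer point exceeds 32.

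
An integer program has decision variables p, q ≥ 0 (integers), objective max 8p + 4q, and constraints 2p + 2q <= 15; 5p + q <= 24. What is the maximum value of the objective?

44

Relaxing integrality, the LP optimum is 46.50 at (p,q) = (4.12, 3.38), which is not an integer point.
(p,q)=(4,3): 2·4+2·3=14≤15, 5·4+1·3=23≤24, objective 44.
(p,q)=(3,4): 2·3+2·4=14≤15, 5·3+1·4=19≤24, objective 40.
(p,q)=(4,2): 2·4+2·2=12≤15, 5·4+1·2=22≤24, objective 40.
(p,q)=(3,3): 2·3+2·3=12≤15, 5·3+1·3=18≤24, objective 36.
Maximum is 44 at (p,q)=(4,3).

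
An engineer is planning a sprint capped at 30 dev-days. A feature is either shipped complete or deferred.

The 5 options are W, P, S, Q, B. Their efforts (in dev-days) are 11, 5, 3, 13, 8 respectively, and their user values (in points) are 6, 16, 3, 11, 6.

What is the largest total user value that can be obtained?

Take P, S, Q, and B: effort 5 + 3 + 13 + 8 = 29 ≤ 30, user value 16 + 3 + 11 + 6 = 36.
No other feasible combination does better.

36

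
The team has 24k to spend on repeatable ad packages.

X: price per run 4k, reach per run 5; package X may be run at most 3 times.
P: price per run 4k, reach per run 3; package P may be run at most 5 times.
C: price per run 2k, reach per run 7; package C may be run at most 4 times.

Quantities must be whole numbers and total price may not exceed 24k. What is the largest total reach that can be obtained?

46

This is a bounded integer knapsack.
C has the best ratio (7/2); taking only C gives at most 4×7 = 28 (stopped by the supply cap of 4).
Mixing does better — 3×X, 1×P, and 4×C: price 24 ≤ 24, reach 3·5 + 1·3 + 4·7 = 46.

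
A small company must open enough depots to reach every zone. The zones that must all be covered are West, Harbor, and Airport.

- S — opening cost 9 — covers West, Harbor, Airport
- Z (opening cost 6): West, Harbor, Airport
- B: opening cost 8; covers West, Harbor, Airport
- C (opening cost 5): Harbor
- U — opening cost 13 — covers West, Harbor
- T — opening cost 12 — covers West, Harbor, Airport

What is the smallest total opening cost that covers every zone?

6

Z alone covers West, Harbor, Airport — every zone.
Total opening cost: 6.
No cover costs less than 6.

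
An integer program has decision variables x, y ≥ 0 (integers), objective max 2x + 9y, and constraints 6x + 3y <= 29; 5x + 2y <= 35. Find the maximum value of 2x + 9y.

Relaxing integrality, the LP optimum is 87.00 at (x,y) = (0, 9.67), which is not an integer point.
(x,y)=(0,9): 6·0+3·9=27≤29, 5·0+2·9=18≤35, objective 81.
(x,y)=(0,8): 6·0+3·8=24≤29, 5·0+2·8=16≤35, objective 72.
No feasible integer point exceeds 81.

81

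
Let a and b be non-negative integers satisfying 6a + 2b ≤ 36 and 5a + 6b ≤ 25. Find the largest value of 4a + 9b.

36

Relaxing integrality, the LP optimum is 37.50 at (a,b) = (0, 4.17), which is not an integer point.
(a,b)=(0,4): 6·0+2·4=8≤36, 5·0+6·4=24≤25, objective 36.
(a,b)=(1,3): 6·1+2·3=12≤36, 5·1+6·3=23≤25, objective 31.
(a,b)=(0,3): 6·0+2·3=6≤36, 5·0+6·3=18≤25, objective 27.
No feasible integer point exceeds 36.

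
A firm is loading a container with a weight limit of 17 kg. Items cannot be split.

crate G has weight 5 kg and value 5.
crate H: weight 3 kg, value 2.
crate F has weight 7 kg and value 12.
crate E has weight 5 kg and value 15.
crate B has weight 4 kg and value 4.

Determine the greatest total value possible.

This is an integer program with binary decision variables.
crate F + crate E + crate B: weight 7 + 5 + 4 = 16 ≤ 17, value 12 + 15 + 4 = 31.
crate G + crate F + crate E: weight 5 + 7 + 5 = 17 ≤ 17, value 5 + 12 + 15 = 32.
Best is crate G, crate F, and crate E with total value 32.

32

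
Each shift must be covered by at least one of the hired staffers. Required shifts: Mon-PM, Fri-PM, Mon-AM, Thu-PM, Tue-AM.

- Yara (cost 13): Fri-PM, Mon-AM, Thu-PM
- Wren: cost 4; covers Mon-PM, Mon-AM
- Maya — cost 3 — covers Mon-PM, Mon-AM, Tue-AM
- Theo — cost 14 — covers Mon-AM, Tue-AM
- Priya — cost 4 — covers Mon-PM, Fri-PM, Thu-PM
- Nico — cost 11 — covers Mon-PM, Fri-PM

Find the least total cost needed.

7

Choose Maya and Priya: together they cover Mon-PM, Fri-PM, Mon-AM, Thu-PM, Tue-AM — every shift.
Total cost: 3 + 4 = 7.
No cover costs less than 7.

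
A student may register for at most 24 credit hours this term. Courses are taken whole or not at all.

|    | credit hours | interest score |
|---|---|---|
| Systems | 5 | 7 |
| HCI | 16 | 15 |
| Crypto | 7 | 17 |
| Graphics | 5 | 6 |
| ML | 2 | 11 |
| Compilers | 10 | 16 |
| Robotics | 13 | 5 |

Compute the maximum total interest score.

This is a 0-1 knapsack instance.
Systems + Crypto + ML + Compilers: credit hours 5 + 7 + 2 + 10 = 24 ≤ 24, interest score 7 + 17 + 11 + 16 = 51.
Crypto + Graphics + ML + Compilers: credit hours 7 + 5 + 2 + 10 = 24 ≤ 24, interest score 17 + 6 + 11 + 16 = 50.
Best is Systems, Crypto, ML, and Compilers with total interest score 51.

51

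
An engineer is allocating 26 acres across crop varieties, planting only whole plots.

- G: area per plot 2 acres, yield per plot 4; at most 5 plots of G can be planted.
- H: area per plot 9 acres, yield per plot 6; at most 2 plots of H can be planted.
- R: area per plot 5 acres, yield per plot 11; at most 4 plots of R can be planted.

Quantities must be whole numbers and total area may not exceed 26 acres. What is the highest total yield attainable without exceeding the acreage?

This is a bounded integer knapsack.
R has the best ratio (11/5); taking only R gives at most 4×11 = 44 (stopped by the supply cap of 4).
Mixing does better — 3×G and 4×R: area 26 ≤ 26, yield 3·4 + 4·11 = 56.

56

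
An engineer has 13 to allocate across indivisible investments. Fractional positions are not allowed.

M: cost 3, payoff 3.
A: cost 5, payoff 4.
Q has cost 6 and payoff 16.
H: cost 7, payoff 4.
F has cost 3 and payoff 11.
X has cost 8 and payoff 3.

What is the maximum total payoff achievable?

Treat it as a binary knapsack problem.
M + Q + F: cost 3 + 6 + 3 = 12 ≤ 13, payoff 3 + 16 + 11 = 30.
Q + F: cost 6 + 3 = 9 ≤ 13, payoff 16 + 11 = 27.
Best is M, Q, and F with total payoff 30.

30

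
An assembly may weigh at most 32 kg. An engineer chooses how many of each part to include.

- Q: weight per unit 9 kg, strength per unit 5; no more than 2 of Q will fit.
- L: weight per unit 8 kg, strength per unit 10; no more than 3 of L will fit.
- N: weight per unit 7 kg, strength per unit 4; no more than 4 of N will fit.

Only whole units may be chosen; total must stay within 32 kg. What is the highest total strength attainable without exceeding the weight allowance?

Take 3×L and 1×N: weight 31 ≤ 32, strength 3·10 + 1·4 = 34.
L has the best ratio (10/8) and is taken to its limit of 3; remaining capacity is filled optimally with the others.

34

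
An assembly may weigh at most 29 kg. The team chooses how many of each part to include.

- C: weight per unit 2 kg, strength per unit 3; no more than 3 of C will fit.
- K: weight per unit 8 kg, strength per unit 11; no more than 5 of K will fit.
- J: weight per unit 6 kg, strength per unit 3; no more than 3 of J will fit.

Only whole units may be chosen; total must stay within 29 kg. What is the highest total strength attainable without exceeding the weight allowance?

39

1×C and 3×K: weight 26 ≤ 29, strength 1·3 + 3·11 = 36.
2×C and 3×K: weight 28 ≤ 29, strength 2·3 + 3·11 = 39.
Best is 39.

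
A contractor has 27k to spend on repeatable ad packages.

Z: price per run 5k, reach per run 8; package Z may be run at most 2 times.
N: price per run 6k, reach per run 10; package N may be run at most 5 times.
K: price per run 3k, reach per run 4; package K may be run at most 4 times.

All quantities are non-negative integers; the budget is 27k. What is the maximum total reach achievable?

44

This is a bounded integer knapsack.
N has the best ratio (10/6); taking only N gives at most 4×10 = 40 (stopped by the price limit).
Mixing does better — 4×N and 1×K: price 27 ≤ 27, reach 4·10 + 1·4 = 44.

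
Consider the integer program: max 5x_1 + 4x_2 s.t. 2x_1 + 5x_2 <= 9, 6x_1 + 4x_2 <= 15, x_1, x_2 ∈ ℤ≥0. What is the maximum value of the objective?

10

(x_1,x_2)=(2,0) is feasible, giving 10.
(x_1,x_2)=(1,1) is feasible, giving 9.
Maximum is 10 at (x_1,x_2)=(2,0).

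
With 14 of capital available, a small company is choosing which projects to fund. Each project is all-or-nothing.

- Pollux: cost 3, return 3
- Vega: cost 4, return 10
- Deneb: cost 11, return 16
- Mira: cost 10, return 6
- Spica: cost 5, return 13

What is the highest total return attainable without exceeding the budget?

26

This is a 0-1 knapsack instance.
Take Pollux, Vega, and Spica: cost 3 + 4 + 5 = 12 ≤ 14, return 3 + 10 + 13 = 26.
No other feasible combination does better.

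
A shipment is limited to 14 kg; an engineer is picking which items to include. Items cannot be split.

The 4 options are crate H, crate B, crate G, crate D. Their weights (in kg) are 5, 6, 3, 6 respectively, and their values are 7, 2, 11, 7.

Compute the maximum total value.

25

crate H + crate B + crate G: weight 5 + 6 + 3 = 14 ≤ 14, value 7 + 2 + 11 = 20.
crate H + crate G + crate D: weight 5 + 3 + 6 = 14 ≤ 14, value 7 + 11 + 7 = 25.
Best is crate H, crate G, and crate D with total value 25.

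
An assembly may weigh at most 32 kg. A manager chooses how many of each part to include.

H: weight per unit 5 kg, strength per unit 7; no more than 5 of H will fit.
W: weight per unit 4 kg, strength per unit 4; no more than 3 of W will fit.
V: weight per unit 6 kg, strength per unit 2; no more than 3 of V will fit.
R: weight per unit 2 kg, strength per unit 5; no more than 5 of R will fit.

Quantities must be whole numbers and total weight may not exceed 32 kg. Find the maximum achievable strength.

53

4×H and 5×R: weight 30 ≤ 32, strength 4·7 + 5·5 = 53.
4×H, 1×W, and 4×R: weight 32 ≤ 32, strength 4·7 + 1·4 + 4·5 = 52.
Best is 53.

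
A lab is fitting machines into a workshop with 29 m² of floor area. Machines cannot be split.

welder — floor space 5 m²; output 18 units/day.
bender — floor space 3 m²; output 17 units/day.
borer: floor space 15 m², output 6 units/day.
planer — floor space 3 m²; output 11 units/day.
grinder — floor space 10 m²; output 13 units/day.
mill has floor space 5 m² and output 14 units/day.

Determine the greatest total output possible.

73

This is an integer program with binary decision variables.
Allowing fractional choices, the relaxed optimum would be about 74.2, but machines are indivisible.
welder + bender + grinder + mill: floor space 5 + 3 + 10 + 5 = 23 ≤ 29, output 18 + 17 + 13 + 14 = 62.
welder + bender + planer + grinder + mill: floor space 5 + 3 + 3 + 10 + 5 = 26 ≤ 29, output 18 + 17 + 11 + 13 + 14 = 73.
Best is welder, bender, planer, grinder, and mill with total output 73.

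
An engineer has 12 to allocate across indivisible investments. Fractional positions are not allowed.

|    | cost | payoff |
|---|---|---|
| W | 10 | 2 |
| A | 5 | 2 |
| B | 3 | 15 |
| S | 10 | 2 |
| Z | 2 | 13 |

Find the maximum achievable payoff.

30

Take A, B, and Z: cost 5 + 3 + 2 = 10 ≤ 12, payoff 2 + 15 + 13 = 30.
No other feasible combination does better.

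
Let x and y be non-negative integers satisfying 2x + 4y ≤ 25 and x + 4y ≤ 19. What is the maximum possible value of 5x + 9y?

Relaxing integrality, the LP optimum is 62.50 at (x,y) = (12.5, 0), which is not an integer point.
(x,y)=(12,0): 2·12+4·0=24≤25, 1·12+4·0=12≤19, objective 60.
(x,y)=(11,0): 2·11+4·0=22≤25, 1·11+4·0=11≤19, objective 55.
Maximum is 60 at (x,y)=(12,0).

60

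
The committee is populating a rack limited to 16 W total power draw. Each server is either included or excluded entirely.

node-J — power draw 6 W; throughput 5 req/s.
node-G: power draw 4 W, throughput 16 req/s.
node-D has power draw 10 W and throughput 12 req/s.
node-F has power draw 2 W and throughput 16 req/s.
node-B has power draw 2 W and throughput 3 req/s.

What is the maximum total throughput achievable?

44

Treat it as a binary knapsack problem.
Allowing fractional choices, the relaxed optimum would be about 44.6, but servers are indivisible.
node-G + node-D + node-F: power draw 4 + 10 + 2 = 16 ≤ 16, throughput 16 + 12 + 16 = 44.
node-J + node-G + node-F + node-B: power draw 6 + 4 + 2 + 2 = 14 ≤ 16, throughput 5 + 16 + 16 + 3 = 40.
Best is node-G, node-D, and node-F with total throughput 44.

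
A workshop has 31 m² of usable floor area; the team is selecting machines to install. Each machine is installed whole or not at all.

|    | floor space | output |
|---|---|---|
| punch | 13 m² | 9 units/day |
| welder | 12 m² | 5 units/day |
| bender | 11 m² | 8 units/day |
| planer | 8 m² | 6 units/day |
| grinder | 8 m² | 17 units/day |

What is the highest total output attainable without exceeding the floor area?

32

Take punch, planer, and grinder: floor space 13 + 8 + 8 = 29 ≤ 31, output 9 + 6 + 17 = 32.
No other feasible combination does better.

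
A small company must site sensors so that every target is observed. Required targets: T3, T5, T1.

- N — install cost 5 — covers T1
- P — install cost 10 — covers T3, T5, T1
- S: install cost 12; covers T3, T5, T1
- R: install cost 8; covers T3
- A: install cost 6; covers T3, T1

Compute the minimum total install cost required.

The greedy cost-per-new-target heuristic would pick A and P for 16, but a cheaper cover exists.
P alone covers T3, T5, T1 — every target.
Total install cost: 10.
No cover costs less than 10.

10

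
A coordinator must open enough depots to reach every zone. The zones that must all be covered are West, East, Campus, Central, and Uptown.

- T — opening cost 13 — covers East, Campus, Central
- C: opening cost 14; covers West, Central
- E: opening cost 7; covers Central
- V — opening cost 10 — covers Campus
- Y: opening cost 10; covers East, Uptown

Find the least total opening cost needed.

The greedy cost-per-new-zone heuristic would pick T, Y, and C for 37, but a cheaper cover exists.
Choose C, V, and Y: together they cover West, East, Campus, Central, Uptown — every zone.
Total opening cost: 14 + 10 + 10 = 34.
No cover costs less than 34.

34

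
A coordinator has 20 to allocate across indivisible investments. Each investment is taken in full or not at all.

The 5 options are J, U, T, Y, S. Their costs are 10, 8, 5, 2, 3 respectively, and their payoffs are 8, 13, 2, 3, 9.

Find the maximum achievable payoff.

27

Take U, T, Y, and S: cost 8 + 5 + 2 + 3 = 18 ≤ 20, payoff 13 + 2 + 3 + 9 = 27.
No other feasible combination does better.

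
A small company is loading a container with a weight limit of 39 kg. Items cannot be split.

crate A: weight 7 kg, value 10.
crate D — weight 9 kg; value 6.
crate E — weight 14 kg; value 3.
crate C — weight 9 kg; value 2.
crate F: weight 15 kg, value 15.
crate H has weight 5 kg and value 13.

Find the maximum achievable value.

Allowing fractional choices, the relaxed optimum would be about 44.7, but items are indivisible.
crate A + crate F + crate H: weight 7 + 15 + 5 = 27 ≤ 39, value 10 + 15 + 13 = 38.
crate A + crate C + crate F + crate H: weight 7 + 9 + 15 + 5 = 36 ≤ 39, value 10 + 2 + 15 + 13 = 40.
crate A + crate D + crate F + crate H: weight 7 + 9 + 15 + 5 = 36 ≤ 39, value 10 + 6 + 15 + 13 = 44.
Best is crate A, crate D, crate F, and crate H with total value 44.

44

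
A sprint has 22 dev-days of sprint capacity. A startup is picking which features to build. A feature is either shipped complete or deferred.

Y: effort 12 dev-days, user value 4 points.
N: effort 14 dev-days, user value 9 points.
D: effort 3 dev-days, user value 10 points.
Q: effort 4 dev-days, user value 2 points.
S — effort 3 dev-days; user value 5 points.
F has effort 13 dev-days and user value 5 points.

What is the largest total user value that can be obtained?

This is a 0-1 knapsack instance.
Allowing fractional choices, the relaxed optimum would be about 25.0, but features are indivisible.
N + D + S: effort 14 + 3 + 3 = 20 ≤ 22, user value 9 + 10 + 5 = 24.
Y + D + Q + S: effort 12 + 3 + 4 + 3 = 22 ≤ 22, user value 4 + 10 + 2 + 5 = 21.
N + D + Q: effort 14 + 3 + 4 = 21 ≤ 22, user value 9 + 10 + 2 = 21.
Best is N, D, and S with total user value 24.

24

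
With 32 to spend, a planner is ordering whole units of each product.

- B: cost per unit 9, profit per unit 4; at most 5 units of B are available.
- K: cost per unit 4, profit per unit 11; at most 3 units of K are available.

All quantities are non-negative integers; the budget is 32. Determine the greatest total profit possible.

K has the best ratio (11/4); taking only K gives at most 3×11 = 33 (stopped by the supply cap of 3).
Mixing does better — 2×B and 3×K: cost 30 ≤ 32, profit 2·4 + 3·11 = 41.

41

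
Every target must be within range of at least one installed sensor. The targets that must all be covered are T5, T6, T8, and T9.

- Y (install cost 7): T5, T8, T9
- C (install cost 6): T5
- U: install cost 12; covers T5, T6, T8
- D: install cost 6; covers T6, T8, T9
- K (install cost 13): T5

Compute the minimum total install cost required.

12

Choose C and D: together they cover T5, T6, T8, T9 — every target.
Total install cost: 6 + 6 = 12.
No cover costs less than 12.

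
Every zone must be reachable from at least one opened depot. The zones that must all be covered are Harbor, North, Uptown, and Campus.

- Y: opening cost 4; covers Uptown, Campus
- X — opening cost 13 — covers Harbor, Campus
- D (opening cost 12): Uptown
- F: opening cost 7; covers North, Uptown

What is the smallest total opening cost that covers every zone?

20

This is an integer covering problem.
Choose X and F: together they cover Harbor, North, Uptown, Campus — every zone.
Total opening cost: 13 + 7 = 20.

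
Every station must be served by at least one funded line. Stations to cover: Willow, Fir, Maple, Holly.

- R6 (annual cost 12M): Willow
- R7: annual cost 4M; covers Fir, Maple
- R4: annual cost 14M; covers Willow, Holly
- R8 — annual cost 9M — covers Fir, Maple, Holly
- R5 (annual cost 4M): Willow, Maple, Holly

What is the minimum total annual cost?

This is an integer covering problem.
Choose R7 and R5: together they cover Willow, Fir, Maple, Holly — every station.
Total annual cost: 4 + 4 = 8.
No cover costs less than 8.

8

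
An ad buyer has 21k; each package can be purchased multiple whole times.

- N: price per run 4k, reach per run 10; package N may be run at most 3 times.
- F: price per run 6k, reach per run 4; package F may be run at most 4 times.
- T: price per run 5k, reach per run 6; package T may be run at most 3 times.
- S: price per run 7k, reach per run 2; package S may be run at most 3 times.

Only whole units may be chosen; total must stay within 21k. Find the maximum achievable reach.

36

Take 3×N and 1×T: price 17 ≤ 21, reach 3·10 + 1·6 = 36.
N has the best ratio (10/4) and is taken to its limit of 3; remaining capacity is filled optimally with the others.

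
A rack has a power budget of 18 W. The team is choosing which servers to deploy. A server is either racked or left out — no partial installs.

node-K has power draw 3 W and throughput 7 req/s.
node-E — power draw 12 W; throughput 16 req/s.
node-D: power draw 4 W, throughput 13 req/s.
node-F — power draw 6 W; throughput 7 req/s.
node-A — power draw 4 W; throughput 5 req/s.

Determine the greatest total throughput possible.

node-K + node-D + node-F + node-A: power draw 3 + 4 + 6 + 4 = 17 ≤ 18, throughput 7 + 13 + 7 + 5 = 32.
node-K + node-D + node-F: power draw 3 + 4 + 6 = 13 ≤ 18, throughput 7 + 13 + 7 = 27.
node-E + node-D: power draw 12 + 4 = 16 ≤ 18, throughput 16 + 13 = 29.
Best is node-K, node-D, node-F, and node-A with total throughput 32.

32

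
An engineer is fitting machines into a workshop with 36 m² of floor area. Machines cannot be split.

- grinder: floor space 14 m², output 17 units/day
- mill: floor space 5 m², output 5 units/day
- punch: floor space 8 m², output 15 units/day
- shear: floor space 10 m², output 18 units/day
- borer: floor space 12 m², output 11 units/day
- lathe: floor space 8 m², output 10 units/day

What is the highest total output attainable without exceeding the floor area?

mill + punch + shear + borer: floor space 5 + 8 + 10 + 12 = 35 ≤ 36, output 5 + 15 + 18 + 11 = 49.
mill + punch + shear + lathe: floor space 5 + 8 + 10 + 8 = 31 ≤ 36, output 5 + 15 + 18 + 10 = 48.
grinder + punch + shear: floor space 14 + 8 + 10 = 32 ≤ 36, output 17 + 15 + 18 = 50.
Best is grinder, punch, and shear with total output 50.

50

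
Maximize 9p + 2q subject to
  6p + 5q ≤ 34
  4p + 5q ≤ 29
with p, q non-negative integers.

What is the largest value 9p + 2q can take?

45

(p,q)=(5,0) is feasible, giving 45.
(p,q)=(4,1) is feasible, giving 38.
No feasible integer point exceeds 45.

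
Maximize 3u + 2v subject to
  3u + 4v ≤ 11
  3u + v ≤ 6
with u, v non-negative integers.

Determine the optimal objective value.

(u,v)=(1,2): 3·1+4·2=11≤11, 3·1+1·2=5≤6, objective 7.
(u,v)=(2,0): 3·2+4·0=6≤11, 3·2+1·0=6≤6, objective 6.
Maximum is 7 at (u,v)=(1,2).

7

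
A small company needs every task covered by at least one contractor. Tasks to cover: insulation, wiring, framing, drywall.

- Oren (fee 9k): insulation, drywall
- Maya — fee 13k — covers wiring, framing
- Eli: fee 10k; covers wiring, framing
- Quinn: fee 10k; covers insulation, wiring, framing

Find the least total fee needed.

Choose Oren and Eli: together they cover insulation, wiring, framing, drywall — every task.
Total fee: 9 + 10 = 19.
No cover costs less than 19.

19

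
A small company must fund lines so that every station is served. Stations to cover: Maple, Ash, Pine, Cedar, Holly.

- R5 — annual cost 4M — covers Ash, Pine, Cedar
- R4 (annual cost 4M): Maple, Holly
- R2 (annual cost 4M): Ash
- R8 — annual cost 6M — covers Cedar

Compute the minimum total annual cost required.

8

Choose R5 and R4: together they cover Maple, Ash, Pine, Cedar, Holly — every station.
Total annual cost: 4 + 4 = 8.
No cover costs less than 8.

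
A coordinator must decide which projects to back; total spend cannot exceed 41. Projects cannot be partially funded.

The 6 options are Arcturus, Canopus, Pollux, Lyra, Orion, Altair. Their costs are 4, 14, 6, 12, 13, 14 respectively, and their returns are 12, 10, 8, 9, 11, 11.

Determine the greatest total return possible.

Take Arcturus, Pollux, Orion, and Altair: cost 4 + 6 + 13 + 14 = 37 ≤ 41, return 12 + 8 + 11 + 11 = 42.
No other feasible combination does better.

42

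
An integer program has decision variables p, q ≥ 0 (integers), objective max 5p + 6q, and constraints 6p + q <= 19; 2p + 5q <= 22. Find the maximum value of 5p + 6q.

Relaxing integrality, the LP optimum is 33.18 at (p,q) = (2.61, 3.36), which is not an integer point.
(p,q)=(1,4): 6·1+1·4=10≤19, 2·1+5·4=22≤22, objective 29.
(p,q)=(2,3): 6·2+1·3=15≤19, 2·2+5·3=19≤22, objective 28.
(p,q)=(0,4): 6·0+1·4=4≤19, 2·0+5·4=20≤22, objective 24.
The best lattice point is (1,4), giving 29.

29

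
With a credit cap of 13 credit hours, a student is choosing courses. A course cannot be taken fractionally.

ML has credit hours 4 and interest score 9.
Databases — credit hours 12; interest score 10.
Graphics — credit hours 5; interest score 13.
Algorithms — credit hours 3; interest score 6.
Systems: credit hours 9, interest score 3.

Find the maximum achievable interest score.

Take ML, Graphics, and Algorithms: credit hours 4 + 5 + 3 = 12 ≤ 13, interest score 9 + 13 + 6 = 28.
No other feasible combination does better.

28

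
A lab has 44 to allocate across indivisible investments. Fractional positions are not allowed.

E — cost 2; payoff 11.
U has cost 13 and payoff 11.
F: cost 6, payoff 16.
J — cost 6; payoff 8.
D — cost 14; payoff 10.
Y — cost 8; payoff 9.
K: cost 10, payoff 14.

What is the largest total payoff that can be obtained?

61

E + U + F + Y + K: cost 2 + 13 + 6 + 8 + 10 = 39 ≤ 44, payoff 11 + 11 + 16 + 9 + 14 = 61.
E + U + F + J + K: cost 2 + 13 + 6 + 6 + 10 = 37 ≤ 44, payoff 11 + 11 + 16 + 8 + 14 = 60.
Best is E, U, F, Y, and K with total payoff 61.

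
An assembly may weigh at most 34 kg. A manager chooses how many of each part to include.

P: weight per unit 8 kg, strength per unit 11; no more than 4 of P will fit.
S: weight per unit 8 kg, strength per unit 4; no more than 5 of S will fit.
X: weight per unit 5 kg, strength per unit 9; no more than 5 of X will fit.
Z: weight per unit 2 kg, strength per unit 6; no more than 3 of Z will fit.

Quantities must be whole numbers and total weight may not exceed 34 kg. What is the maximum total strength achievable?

5×X and 3×Z: weight 31 ≤ 34, strength 5·9 + 3·6 = 63.
1×P, 4×X, and 3×Z: weight 34 ≤ 34, strength 1·11 + 4·9 + 3·6 = 65.
Best is 65.

65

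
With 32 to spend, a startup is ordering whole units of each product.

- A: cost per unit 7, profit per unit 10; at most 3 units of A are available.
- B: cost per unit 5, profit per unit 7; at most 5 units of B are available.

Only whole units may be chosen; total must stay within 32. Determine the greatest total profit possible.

This is a bounded integer knapsack.
A has the best ratio (10/7); taking only A gives at most 3×10 = 30 (stopped by the supply cap of 3).
Mixing does better — 1×A and 5×B: cost 32 ≤ 32, profit 1·10 + 5·7 = 45.

45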